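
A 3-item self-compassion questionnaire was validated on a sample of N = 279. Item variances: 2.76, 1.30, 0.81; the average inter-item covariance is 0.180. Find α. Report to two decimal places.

Σσᵢ² = 2.76 + 1.30 + 0.81 = 4.87
Sum of the 3 distinct covariances = 3 × 0.180 = 0.540
Var(T) = Σσᵢ² + 2·Σcov = 4.87 + 2 × 0.540 = 5.950
α = (3/2)·(1 − 4.87/5.950) = 0.27

α = 0.27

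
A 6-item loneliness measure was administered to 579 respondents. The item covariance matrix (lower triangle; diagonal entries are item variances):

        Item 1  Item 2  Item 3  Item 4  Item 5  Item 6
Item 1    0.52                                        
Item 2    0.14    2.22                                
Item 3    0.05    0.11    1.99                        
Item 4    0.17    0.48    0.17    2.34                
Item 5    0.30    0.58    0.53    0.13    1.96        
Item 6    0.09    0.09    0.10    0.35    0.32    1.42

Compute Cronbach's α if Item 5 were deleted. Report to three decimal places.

Remaining items: Item 1, Item 2, Item 3, Item 4, Item 6 (k = 5).
ΣVar(i) = 0.52 + 2.22 + 1.99 + 2.34 + 1.42 = 8.49
σ²_T = 8.49 + 2 × 1.75 = 11.99
α (item deleted) = (5/4)·(1 − 8.49/11.99) = 0.365

Cronbach's α = 0.365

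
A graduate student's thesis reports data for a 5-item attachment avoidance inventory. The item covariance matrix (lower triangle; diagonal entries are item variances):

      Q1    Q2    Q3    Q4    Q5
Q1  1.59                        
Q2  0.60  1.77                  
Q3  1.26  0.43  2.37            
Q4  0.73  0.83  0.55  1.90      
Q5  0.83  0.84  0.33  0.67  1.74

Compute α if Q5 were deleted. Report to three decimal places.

α = 0.714

Remaining items: Q1, Q2, Q3, Q4 (k = 4).
Σσ²ᵢ = 1.59 + 1.77 + 2.37 + 1.90 = 7.63
total variance = 7.63 + 2 × 4.40 = 16.43
α (item deleted) = (4/3)·(1 − 7.63/16.43) = 0.714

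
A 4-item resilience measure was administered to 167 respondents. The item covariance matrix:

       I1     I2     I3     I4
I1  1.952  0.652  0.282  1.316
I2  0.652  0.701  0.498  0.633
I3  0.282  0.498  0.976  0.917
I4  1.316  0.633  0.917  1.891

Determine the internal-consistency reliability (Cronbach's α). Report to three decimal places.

Σσ²ᵢ = 1.952 + 0.701 + 0.976 + 1.891 = 5.520
Sum of the distinct covariances = 4.298
σ²_total = 5.520 + 2 × 4.298 = 14.116
α = (k/(k−1))·(1 − Σσ²ᵢ/σ²_total) = (4/3)·(1 − 5.520/14.116) = 0.812

α = 0.812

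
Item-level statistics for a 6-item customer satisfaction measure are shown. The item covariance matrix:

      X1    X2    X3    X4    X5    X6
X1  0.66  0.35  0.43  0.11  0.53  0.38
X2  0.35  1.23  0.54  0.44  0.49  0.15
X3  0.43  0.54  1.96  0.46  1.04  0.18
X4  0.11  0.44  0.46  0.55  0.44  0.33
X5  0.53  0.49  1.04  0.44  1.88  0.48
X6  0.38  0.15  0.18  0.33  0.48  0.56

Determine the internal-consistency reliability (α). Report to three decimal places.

α = 0.780

Σσᵢ² = 0.66 + 1.23 + 1.96 + 0.55 + 1.88 + 0.56 = 6.84
Sum of off-diagonal covariances = 6.35
total variance = 6.84 + 2 × 6.35 = 19.54
α = (k/(k−1))·(1 − Σσᵢ²/total variance) = (6/5)·(1 − 6.84/19.54) = 0.780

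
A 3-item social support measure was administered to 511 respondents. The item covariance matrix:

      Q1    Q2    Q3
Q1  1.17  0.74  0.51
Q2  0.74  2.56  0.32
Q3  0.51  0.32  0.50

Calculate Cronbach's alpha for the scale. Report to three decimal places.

α = 0.639

ΣVar(i) = 1.17 + 2.56 + 0.50 = 4.23
Sum of the distinct covariances = 1.57
Var(T) = 4.23 + 2 × 1.57 = 7.37
α = (k/(k−1))·(1 − ΣVar(i)/Var(T)) = (3/2)·(1 − 4.23/7.37) = 0.639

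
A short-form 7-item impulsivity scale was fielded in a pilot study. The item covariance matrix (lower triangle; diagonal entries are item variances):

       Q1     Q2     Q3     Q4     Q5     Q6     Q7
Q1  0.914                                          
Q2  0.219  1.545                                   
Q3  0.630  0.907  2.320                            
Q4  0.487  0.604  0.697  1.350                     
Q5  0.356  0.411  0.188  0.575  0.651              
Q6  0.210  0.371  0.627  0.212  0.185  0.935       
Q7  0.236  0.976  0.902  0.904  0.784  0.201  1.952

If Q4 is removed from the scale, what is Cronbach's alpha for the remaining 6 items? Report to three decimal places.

Remaining items: Q1, Q2, Q3, Q5, Q6, Q7 (k = 6).
ΣVar(i) = 0.914 + 1.545 + 2.320 + 0.651 + 0.935 + 1.952 = 8.317
σ²_T = 8.317 + 2 × 7.203 = 22.723
α (item deleted) = (6/5)·(1 − 8.317/22.723) = 0.761

α = 0.761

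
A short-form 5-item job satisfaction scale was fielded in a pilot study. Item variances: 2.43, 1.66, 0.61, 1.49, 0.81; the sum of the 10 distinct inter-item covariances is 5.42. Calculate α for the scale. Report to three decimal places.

ΣVar(i) = 2.43 + 1.66 + 0.61 + 1.49 + 0.81 = 7.00
Sum of distinct covariances = 5.42
σ²_total = ΣVar(i) + 2·Σcov = 7.00 + 2 × 5.42 = 17.84
α = (5/4)·(1 − 7.00/17.84) = 0.760

α = 0.760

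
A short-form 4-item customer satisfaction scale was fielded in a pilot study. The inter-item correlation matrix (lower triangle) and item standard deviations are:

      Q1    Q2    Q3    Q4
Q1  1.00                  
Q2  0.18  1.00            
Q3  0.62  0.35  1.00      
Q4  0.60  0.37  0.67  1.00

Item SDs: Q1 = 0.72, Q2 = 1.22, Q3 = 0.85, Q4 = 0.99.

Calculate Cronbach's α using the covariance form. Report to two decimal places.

Σσ²ᵢ = 0.72² + 1.22² + 0.85² + 0.99² = 3.7094
Covariances σ_ij = r_ij · s_i · s_j:
  σ(Q1,Q2) = 0.18 × 0.72 × 1.22 = 0.1581
  σ(Q1,Q3) = 0.62 × 0.72 × 0.85 = 0.3794
  σ(Q1,Q4) = 0.60 × 0.72 × 0.99 = 0.4277
  σ(Q2,Q3) = 0.35 × 1.22 × 0.85 = 0.3629
  σ(Q2,Q4) = 0.37 × 1.22 × 0.99 = 0.4469
  σ(Q3,Q4) = 0.67 × 0.85 × 0.99 = 0.5638
σ²_T = Σσ²ᵢ + 2·Σσ_ij = 3.7094 + 2 × 2.3388 = 8.3870
α = (4/3)·(1 − 3.7094/8.3870) = 0.74

α = 0.74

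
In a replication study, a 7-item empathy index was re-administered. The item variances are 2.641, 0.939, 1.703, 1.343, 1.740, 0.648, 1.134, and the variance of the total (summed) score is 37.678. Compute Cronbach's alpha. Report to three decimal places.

Cronbach's alpha = 0.852

Σσ²ᵢ = 2.641 + 0.939 + 1.703 + 1.343 + 1.740 + 0.648 + 1.134 = 10.148
α = (k/(k−1))·(1 − Σσ²ᵢ/σ²_total) = (7/6)·(1 − 10.148/37.678) = 0.852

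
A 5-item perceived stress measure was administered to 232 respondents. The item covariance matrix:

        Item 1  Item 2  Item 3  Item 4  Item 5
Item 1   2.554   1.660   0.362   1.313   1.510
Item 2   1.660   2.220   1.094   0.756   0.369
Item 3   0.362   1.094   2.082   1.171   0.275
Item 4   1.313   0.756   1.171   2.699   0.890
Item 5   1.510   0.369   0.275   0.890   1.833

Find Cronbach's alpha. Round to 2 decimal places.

ΣVar(i) = 2.554 + 2.220 + 2.082 + 2.699 + 1.833 = 11.388
Σ_{i<j} σ_ij = 9.400
σ²_total = 11.388 + 2 × 9.400 = 30.188
α = (k/(k−1))·(1 − ΣVar(i)/σ²_total) = (5/4)·(1 − 11.388/30.188) = 0.78

α = 0.78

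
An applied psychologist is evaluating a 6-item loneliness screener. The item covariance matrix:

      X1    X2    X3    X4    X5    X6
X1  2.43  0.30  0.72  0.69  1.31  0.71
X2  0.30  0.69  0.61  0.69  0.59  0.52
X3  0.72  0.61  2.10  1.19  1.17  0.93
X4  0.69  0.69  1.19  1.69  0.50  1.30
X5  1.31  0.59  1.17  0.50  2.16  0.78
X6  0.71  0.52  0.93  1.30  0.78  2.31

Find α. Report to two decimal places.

α = 0.81

Σσᵢ² = 2.43 + 0.69 + 2.10 + 1.69 + 2.16 + 2.31 = 11.38
Σ_{i<j} σ_ij = 12.01
σ²_T = 11.38 + 2 × 12.01 = 35.40
α = (k/(k−1))·(1 − Σσᵢ²/σ²_T) = (6/5)·(1 − 11.38/35.40) = 0.81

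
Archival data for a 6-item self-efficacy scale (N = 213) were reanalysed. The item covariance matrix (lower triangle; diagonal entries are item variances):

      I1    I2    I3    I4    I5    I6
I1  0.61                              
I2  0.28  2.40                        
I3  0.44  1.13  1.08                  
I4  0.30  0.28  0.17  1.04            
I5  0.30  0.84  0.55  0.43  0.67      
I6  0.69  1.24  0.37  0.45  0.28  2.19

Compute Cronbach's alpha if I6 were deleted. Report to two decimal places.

α = 0.77

Remaining items: I1, I2, I3, I4, I5 (k = 5).
Σσᵢ² = 0.61 + 2.40 + 1.08 + 1.04 + 0.67 = 5.80
σ²_total = 5.80 + 2 × 4.72 = 15.24
α (item deleted) = (5/4)·(1 − 5.80/15.24) = 0.77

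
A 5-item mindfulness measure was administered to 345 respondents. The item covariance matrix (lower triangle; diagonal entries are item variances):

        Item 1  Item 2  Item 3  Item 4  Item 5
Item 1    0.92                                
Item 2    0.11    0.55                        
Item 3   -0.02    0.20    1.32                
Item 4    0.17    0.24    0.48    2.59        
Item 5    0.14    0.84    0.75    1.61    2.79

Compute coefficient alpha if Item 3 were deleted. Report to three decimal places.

Remaining items: Item 1, Item 2, Item 4, Item 5 (k = 4).
Σσᵢ² = 0.92 + 0.55 + 2.59 + 2.79 = 6.85
σ²_T = 6.85 + 2 × 3.11 = 13.07
α (item deleted) = (4/3)·(1 − 6.85/13.07) = 0.635

coefficient alpha = 0.635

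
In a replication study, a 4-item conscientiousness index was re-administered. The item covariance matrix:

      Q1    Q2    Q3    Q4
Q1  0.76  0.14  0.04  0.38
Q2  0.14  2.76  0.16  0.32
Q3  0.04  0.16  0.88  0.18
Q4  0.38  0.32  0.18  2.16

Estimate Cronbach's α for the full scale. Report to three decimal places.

Cronbach's α = 0.361

sum of item variances = 0.76 + 2.76 + 0.88 + 2.16 = 6.56
Σ_{i<j} σ_ij = 1.22
σ²_T = 6.56 + 2 × 1.22 = 9.00
α = (k/(k−1))·(1 − sum of item variances/σ²_T) = (4/3)·(1 − 6.56/9.00) = 0.361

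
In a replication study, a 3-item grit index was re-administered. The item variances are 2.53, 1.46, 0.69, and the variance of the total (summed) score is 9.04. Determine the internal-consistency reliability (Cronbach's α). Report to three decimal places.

α = 0.723

Σσᵢ² = 2.53 + 1.46 + 0.69 = 4.68
α = (k/(k−1))·(1 − Σσᵢ²/total variance) = (3/2)·(1 − 4.68/9.04) = 0.723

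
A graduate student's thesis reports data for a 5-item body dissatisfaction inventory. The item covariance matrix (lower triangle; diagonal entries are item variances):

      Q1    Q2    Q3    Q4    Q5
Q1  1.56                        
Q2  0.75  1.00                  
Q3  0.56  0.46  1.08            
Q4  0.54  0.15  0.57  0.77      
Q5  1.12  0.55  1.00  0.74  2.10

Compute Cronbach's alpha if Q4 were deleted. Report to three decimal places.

α = 0.810

Remaining items: Q1, Q2, Q3, Q5 (k = 4).
Σσ²ᵢ = 1.56 + 1.00 + 1.08 + 2.10 = 5.74
Var(T) = 5.74 + 2 × 4.44 = 14.62
α (item deleted) = (4/3)·(1 − 5.74/14.62) = 0.810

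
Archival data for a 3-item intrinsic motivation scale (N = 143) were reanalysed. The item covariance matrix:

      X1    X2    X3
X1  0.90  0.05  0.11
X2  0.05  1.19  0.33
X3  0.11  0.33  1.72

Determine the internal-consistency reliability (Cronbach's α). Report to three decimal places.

α = 0.307

sum of item variances = 0.90 + 1.19 + 1.72 = 3.81
Sum of the distinct covariances = 0.49
total variance = 3.81 + 2 × 0.49 = 4.79
α = (k/(k−1))·(1 − sum of item variances/total variance) = (3/2)·(1 − 3.81/4.79) = 0.307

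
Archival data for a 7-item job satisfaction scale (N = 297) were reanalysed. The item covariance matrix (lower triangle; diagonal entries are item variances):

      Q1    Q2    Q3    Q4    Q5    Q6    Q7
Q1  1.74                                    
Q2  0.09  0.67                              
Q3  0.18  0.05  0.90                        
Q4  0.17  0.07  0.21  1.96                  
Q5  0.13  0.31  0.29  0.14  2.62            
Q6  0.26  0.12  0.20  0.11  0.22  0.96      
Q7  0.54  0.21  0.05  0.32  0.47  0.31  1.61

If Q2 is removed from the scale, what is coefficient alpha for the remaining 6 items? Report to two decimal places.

coefficient alpha = 0.51

Remaining items: Q1, Q3, Q4, Q5, Q6, Q7 (k = 6).
sum of item variances = 1.74 + 0.90 + 1.96 + 2.62 + 0.96 + 1.61 = 9.79
Var(T) = 9.79 + 2 × 3.60 = 16.99
α (item deleted) = (6/5)·(1 − 9.79/16.99) = 0.51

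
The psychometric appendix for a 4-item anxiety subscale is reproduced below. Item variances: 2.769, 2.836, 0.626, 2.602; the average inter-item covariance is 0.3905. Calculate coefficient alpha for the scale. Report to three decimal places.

ΣVar(i) = 2.769 + 2.836 + 0.626 + 2.602 = 8.833
Sum of the 6 distinct covariances = 6 × 0.3905 = 2.3430
Var(T) = ΣVar(i) + 2·Σcov = 8.833 + 2 × 2.3430 = 13.5190
α = (4/3)·(1 − 8.833/13.5190) = 0.462

coefficient alpha = 0.462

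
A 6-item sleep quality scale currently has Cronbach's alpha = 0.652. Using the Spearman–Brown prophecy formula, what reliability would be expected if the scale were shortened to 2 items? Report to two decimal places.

Length factor m = 2/6 = 0.3333
α' = m·α / (1 − (1−m)·α)
   = 2/6 × 0.652 / (1 − (1 − 2/6) × 0.652)
   = 0.2173 / 0.5653 = 0.38

predicted reliability = 0.38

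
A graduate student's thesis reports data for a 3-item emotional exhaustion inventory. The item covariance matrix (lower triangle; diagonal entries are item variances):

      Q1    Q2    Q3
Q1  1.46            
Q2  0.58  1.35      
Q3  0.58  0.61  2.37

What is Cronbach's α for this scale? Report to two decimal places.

α = 0.61

Σσ²ᵢ = 1.46 + 1.35 + 2.37 = 5.18
Σ_{i<j} σ_ij = 1.77
Var(T) = 5.18 + 2 × 1.77 = 8.72
α = (k/(k−1))·(1 − Σσ²ᵢ/Var(T)) = (3/2)·(1 − 5.18/8.72) = 0.61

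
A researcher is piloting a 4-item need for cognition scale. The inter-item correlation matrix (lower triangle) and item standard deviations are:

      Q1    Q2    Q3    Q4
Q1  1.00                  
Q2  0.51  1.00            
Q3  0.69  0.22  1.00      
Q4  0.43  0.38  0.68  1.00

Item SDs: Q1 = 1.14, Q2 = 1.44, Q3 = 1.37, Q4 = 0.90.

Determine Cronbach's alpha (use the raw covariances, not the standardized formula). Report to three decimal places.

Σσ²ᵢ = 1.14² + 1.44² + 1.37² + 0.90² = 6.0601
Covariances σ_ij = r_ij · s_i · s_j:
  σ(Q1,Q2) = 0.51 × 1.14 × 1.44 = 0.8372
  σ(Q1,Q3) = 0.69 × 1.14 × 1.37 = 1.0776
  σ(Q1,Q4) = 0.43 × 1.14 × 0.90 = 0.4412
  σ(Q2,Q3) = 0.22 × 1.44 × 1.37 = 0.4340
  σ(Q2,Q4) = 0.38 × 1.44 × 0.90 = 0.4925
  σ(Q3,Q4) = 0.68 × 1.37 × 0.90 = 0.8384
σ²_T = Σσ²ᵢ + 2·Σσ_ij = 6.0601 + 2 × 4.1209 = 14.3019
α = (4/3)·(1 − 6.0601/14.3019) = 0.768

Cronbach's alpha = 0.768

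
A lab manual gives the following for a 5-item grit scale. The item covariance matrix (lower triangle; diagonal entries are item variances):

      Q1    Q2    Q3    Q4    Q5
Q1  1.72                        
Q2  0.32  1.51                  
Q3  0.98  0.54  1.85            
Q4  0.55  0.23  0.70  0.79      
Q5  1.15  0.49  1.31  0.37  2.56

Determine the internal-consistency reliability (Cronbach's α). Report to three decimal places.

Cronbach's α = 0.765

sum of item variances = 1.72 + 1.51 + 1.85 + 0.79 + 2.56 = 8.43
Sum of off-diagonal covariances = 6.64
total variance = 8.43 + 2 × 6.64 = 21.71
α = (k/(k−1))·(1 − sum of item variances/total variance) = (5/4)·(1 − 8.43/21.71) = 0.765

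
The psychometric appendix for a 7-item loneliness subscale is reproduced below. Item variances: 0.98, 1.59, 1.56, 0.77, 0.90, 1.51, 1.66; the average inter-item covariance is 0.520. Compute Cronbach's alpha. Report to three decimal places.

Σσ²ᵢ = 0.98 + 1.59 + 1.56 + 0.77 + 0.90 + 1.51 + 1.66 = 8.97
Sum of the 21 distinct covariances = 21 × 0.520 = 10.920
σ²_total = Σσ²ᵢ + 2·Σcov = 8.97 + 2 × 10.920 = 30.810
α = (7/6)·(1 − 8.97/30.810) = 0.827

Cronbach's alpha = 0.827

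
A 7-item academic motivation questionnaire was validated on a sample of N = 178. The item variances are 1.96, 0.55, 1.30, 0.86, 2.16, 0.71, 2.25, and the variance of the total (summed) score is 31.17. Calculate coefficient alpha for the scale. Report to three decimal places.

sum of item variances = 1.96 + 0.55 + 1.30 + 0.86 + 2.16 + 0.71 + 2.25 = 9.79
α = (k/(k−1))·(1 − sum of item variances/σ²_total) = (7/6)·(1 − 9.79/31.17) = 0.800

coefficient alpha = 0.800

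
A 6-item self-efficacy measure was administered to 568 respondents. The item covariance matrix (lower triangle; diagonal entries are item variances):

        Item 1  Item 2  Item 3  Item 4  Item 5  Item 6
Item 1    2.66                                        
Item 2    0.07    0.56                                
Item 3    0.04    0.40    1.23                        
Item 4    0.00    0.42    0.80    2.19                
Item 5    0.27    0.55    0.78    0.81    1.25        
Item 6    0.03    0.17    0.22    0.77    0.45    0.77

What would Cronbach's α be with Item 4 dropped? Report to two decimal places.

Remaining items: Item 1, Item 2, Item 3, Item 5, Item 6 (k = 5).
Σσᵢ² = 2.66 + 0.56 + 1.23 + 1.25 + 0.77 = 6.47
σ²_total = 6.47 + 2 × 2.98 = 12.43
α (item deleted) = (5/4)·(1 − 6.47/12.43) = 0.60

α = 0.60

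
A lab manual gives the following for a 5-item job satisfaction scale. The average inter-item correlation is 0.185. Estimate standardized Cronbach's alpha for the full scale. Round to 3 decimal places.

α = 0.532

Standardized α = k·r̄ / (1 + (k−1)·r̄) = 5 × 0.185 / (1 + 4 × 0.185)
  = 0.9250 / 1.7400 = 0.532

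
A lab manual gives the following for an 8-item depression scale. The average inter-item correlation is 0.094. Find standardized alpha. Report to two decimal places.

α = 0.45

Standardized α = k·r̄ / (1 + (k−1)·r̄) = 8 × 0.094 / (1 + 7 × 0.094)
  = 0.7520 / 1.6580 = 0.45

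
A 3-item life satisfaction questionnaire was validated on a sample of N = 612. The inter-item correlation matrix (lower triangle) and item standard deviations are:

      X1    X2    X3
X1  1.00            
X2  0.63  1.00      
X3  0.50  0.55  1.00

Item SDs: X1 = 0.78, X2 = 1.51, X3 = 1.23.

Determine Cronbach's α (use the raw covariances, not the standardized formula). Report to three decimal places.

Σσ²ᵢ = 0.78² + 1.51² + 1.23² = 4.4014
Covariances σ_ij = r_ij · s_i · s_j:
  σ(X1,X2) = 0.63 × 0.78 × 1.51 = 0.7420
  σ(X1,X3) = 0.50 × 0.78 × 1.23 = 0.4797
  σ(X2,X3) = 0.55 × 1.51 × 1.23 = 1.0215
σ²_T = Σσ²ᵢ + 2·Σσ_ij = 4.4014 + 2 × 2.2432 = 8.8878
α = (3/2)·(1 − 4.4014/8.8878) = 0.757

Cronbach's α = 0.757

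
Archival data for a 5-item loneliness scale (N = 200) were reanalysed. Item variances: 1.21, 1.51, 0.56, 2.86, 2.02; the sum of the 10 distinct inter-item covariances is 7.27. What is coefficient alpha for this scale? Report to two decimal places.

ΣVar(i) = 1.21 + 1.51 + 0.56 + 2.86 + 2.02 = 8.16
Sum of distinct covariances = 7.27
total variance = ΣVar(i) + 2·Σcov = 8.16 + 2 × 7.27 = 22.70
α = (5/4)·(1 − 8.16/22.70) = 0.80

α = 0.80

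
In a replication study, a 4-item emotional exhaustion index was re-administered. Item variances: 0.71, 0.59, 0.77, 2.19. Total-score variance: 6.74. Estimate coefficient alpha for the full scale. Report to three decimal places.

α = 0.491

sum of item variances = 0.71 + 0.59 + 0.77 + 2.19 = 4.26
α = (k/(k−1))·(1 − sum of item variances/Var(T)) = (4/3)·(1 − 4.26/6.74) = 0.491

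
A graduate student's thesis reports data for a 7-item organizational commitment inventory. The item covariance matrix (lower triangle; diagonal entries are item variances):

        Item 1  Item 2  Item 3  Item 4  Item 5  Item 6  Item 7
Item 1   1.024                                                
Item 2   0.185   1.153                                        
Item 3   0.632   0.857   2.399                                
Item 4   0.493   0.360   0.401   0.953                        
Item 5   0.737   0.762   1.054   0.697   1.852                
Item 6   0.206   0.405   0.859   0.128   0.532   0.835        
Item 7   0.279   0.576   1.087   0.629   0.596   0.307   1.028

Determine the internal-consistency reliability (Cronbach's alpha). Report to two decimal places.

Cronbach's alpha = 0.84

sum of item variances = 1.024 + 1.153 + 2.399 + 0.953 + 1.852 + 0.835 + 1.028 = 9.244
Sum of off-diagonal covariances = 11.782
Var(T) = 9.244 + 2 × 11.782 = 32.808
α = (k/(k−1))·(1 − sum of item variances/Var(T)) = (7/6)·(1 − 9.244/32.808) = 0.84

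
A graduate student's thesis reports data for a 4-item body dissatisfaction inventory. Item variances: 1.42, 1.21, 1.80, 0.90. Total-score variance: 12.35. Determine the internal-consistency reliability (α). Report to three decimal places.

α = 0.758

sum of item variances = 1.42 + 1.21 + 1.80 + 0.90 = 5.33
α = (k/(k−1))·(1 − sum of item variances/σ²_total) = (4/3)·(1 − 5.33/12.35) = 0.758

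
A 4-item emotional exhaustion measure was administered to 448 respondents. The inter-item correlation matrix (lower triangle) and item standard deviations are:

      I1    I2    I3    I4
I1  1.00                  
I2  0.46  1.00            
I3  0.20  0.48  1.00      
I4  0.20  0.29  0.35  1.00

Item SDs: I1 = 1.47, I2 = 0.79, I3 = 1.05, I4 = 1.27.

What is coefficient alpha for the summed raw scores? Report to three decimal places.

coefficient alpha = 0.617

Σσ²ᵢ = 1.47² + 0.79² + 1.05² + 1.27² = 5.5004
Covariances σ_ij = r_ij · s_i · s_j:
  σ(I1,I2) = 0.46 × 1.47 × 0.79 = 0.5342
  σ(I1,I3) = 0.20 × 1.47 × 1.05 = 0.3087
  σ(I1,I4) = 0.20 × 1.47 × 1.27 = 0.3734
  σ(I2,I3) = 0.48 × 0.79 × 1.05 = 0.3982
  σ(I2,I4) = 0.29 × 0.79 × 1.27 = 0.2910
  σ(I3,I4) = 0.35 × 1.05 × 1.27 = 0.4667
σ²_T = Σσ²ᵢ + 2·Σσ_ij = 5.5004 + 2 × 2.3722 = 10.2448
α = (4/3)·(1 − 5.5004/10.2448) = 0.617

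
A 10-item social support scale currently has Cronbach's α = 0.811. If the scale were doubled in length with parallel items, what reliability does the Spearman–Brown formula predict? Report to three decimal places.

Length factor m = 2
α' = m·α / (1 + (m−1)·α)
   = 2 × 0.811 / (1 + (2 − 1) × 0.811)
   = 1.6220 / 1.8110 = 0.896

predicted reliability = 0.896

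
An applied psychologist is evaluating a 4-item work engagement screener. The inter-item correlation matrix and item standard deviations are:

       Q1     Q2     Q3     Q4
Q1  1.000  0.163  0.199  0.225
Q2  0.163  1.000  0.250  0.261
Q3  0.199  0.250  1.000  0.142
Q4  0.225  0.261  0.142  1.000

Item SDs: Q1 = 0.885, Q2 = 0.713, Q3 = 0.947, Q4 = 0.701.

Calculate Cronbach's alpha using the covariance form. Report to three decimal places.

α = 0.500

Σσ²ᵢ = 0.885² + 0.713² + 0.947² + 0.701² = 2.6798
Covariances σ_ij = r_ij · s_i · s_j:
  σ(Q1,Q2) = 0.163 × 0.885 × 0.713 = 0.1029
  σ(Q1,Q3) = 0.199 × 0.885 × 0.947 = 0.1668
  σ(Q1,Q4) = 0.225 × 0.885 × 0.701 = 0.1396
  σ(Q2,Q3) = 0.250 × 0.713 × 0.947 = 0.1688
  σ(Q2,Q4) = 0.261 × 0.713 × 0.701 = 0.1305
  σ(Q3,Q4) = 0.142 × 0.947 × 0.701 = 0.0943
σ²_T = Σσ²ᵢ + 2·Σσ_ij = 2.6798 + 2 × 0.8029 = 4.2856
α = (4/3)·(1 − 2.6798/4.2856) = 0.500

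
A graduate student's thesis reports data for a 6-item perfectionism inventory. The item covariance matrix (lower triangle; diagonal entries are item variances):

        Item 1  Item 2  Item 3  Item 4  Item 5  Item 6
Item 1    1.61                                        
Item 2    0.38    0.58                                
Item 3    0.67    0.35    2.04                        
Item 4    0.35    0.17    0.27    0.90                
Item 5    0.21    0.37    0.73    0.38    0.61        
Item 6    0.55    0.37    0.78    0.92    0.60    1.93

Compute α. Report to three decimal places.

α = 0.779

ΣVar(i) = 1.61 + 0.58 + 2.04 + 0.90 + 0.61 + 1.93 = 7.67
Sum of the distinct covariances = 7.10
σ²_total = 7.67 + 2 × 7.10 = 21.87
α = (k/(k−1))·(1 − ΣVar(i)/σ²_total) = (6/5)·(1 − 7.67/21.87) = 0.779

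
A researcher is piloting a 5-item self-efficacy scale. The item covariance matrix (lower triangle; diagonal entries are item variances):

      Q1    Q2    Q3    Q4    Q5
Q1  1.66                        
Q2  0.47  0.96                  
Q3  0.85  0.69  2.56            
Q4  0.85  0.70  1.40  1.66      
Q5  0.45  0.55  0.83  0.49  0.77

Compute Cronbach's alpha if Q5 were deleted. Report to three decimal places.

Cronbach's alpha = 0.789

Remaining items: Q1, Q2, Q3, Q4 (k = 4).
Σσ²ᵢ = 1.66 + 0.96 + 2.56 + 1.66 = 6.84
σ²_total = 6.84 + 2 × 4.96 = 16.76
α (item deleted) = (4/3)·(1 − 6.84/16.76) = 0.789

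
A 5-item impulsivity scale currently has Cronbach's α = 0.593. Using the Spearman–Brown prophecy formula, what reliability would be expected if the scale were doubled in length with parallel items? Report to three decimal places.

predicted reliability = 0.745

Length factor m = 2
α' = m·α / (1 + (m−1)·α)
   = 2 × 0.593 / (1 + (2 − 1) × 0.593)
   = 1.1860 / 1.5930 = 0.745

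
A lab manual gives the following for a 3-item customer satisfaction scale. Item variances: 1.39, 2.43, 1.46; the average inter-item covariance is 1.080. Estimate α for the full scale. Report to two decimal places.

ΣVar(i) = 1.39 + 2.43 + 1.46 = 5.28
Sum of the 3 distinct covariances = 3 × 1.080 = 3.240
σ²_T = ΣVar(i) + 2·Σcov = 5.28 + 2 × 3.240 = 11.760
α = (3/2)·(1 − 5.28/11.760) = 0.83

α = 0.83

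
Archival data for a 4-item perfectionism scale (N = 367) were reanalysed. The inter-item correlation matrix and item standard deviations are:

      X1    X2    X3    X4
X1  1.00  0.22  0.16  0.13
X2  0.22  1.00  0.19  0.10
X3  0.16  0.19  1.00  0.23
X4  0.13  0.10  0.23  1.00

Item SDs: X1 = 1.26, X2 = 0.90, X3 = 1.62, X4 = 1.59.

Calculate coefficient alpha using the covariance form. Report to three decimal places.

Σσ²ᵢ = 1.26² + 0.90² + 1.62² + 1.59² = 7.5501
Covariances σ_ij = r_ij · s_i · s_j:
  σ(X1,X2) = 0.22 × 1.26 × 0.90 = 0.2495
  σ(X1,X3) = 0.16 × 1.26 × 1.62 = 0.3266
  σ(X1,X4) = 0.13 × 1.26 × 1.59 = 0.2604
  σ(X2,X3) = 0.19 × 0.90 × 1.62 = 0.2770
  σ(X2,X4) = 0.10 × 0.90 × 1.59 = 0.1431
  σ(X3,X4) = 0.23 × 1.62 × 1.59 = 0.5924
σ²_T = Σσ²ᵢ + 2·Σσ_ij = 7.5501 + 2 × 1.8490 = 11.2481
α = (4/3)·(1 − 7.5501/11.2481) = 0.438

α = 0.438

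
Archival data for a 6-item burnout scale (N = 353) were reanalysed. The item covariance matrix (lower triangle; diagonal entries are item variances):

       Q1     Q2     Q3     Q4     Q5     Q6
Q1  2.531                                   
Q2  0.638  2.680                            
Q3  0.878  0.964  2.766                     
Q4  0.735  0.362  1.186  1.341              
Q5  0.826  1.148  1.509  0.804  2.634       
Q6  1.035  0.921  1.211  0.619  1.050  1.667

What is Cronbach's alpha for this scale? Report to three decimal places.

α = 0.805

Σσᵢ² = 2.531 + 2.680 + 2.766 + 1.341 + 2.634 + 1.667 = 13.619
Sum of off-diagonal covariances = 13.886
total variance = 13.619 + 2 × 13.886 = 41.391
α = (k/(k−1))·(1 − Σσᵢ²/total variance) = (6/5)·(1 − 13.619/41.391) = 0.805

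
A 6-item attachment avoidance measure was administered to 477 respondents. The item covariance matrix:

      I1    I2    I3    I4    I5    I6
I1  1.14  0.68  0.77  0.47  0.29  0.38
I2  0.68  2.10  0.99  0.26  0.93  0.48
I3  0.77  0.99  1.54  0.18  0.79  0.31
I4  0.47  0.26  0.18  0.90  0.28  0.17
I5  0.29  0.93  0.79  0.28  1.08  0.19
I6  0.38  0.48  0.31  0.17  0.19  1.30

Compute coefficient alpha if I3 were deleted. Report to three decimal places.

Remaining items: I1, I2, I4, I5, I6 (k = 5).
sum of item variances = 1.14 + 2.10 + 0.90 + 1.08 + 1.30 = 6.52
Var(T) = 6.52 + 2 × 4.13 = 14.78
α (item deleted) = (5/4)·(1 − 6.52/14.78) = 0.699

coefficient alpha = 0.699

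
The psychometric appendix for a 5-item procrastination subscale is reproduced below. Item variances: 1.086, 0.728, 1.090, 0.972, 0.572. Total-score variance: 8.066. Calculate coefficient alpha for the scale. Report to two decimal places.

ΣVar(i) = 1.086 + 0.728 + 1.090 + 0.972 + 0.572 = 4.448
α = (k/(k−1))·(1 − ΣVar(i)/σ²_total) = (5/4)·(1 − 4.448/8.066) = 0.56

coefficient alpha = 0.56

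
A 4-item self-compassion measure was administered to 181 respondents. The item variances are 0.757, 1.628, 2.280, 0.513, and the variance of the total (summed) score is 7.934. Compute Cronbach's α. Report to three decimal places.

α = 0.463

Σσᵢ² = 0.757 + 1.628 + 2.280 + 0.513 = 5.178
α = (k/(k−1))·(1 − Σσᵢ²/σ²_T) = (4/3)·(1 − 5.178/7.934) = 0.463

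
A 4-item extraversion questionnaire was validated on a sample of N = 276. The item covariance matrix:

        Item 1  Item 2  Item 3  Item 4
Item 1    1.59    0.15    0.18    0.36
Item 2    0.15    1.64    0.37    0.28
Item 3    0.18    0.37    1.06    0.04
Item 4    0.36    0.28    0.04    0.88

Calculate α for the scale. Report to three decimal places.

α = 0.464

ΣVar(i) = 1.59 + 1.64 + 1.06 + 0.88 = 5.17
Sum of off-diagonal covariances = 1.38
σ²_total = 5.17 + 2 × 1.38 = 7.93
α = (k/(k−1))·(1 − ΣVar(i)/σ²_total) = (4/3)·(1 − 5.17/7.93) = 0.464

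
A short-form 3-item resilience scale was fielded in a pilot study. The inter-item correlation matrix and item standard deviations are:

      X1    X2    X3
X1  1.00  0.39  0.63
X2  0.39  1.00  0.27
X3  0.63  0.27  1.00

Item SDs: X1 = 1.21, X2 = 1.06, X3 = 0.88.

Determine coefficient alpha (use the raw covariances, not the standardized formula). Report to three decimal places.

coefficient alpha = 0.688

Σσ²ᵢ = 1.21² + 1.06² + 0.88² = 3.3621
Covariances σ_ij = r_ij · s_i · s_j:
  σ(X1,X2) = 0.39 × 1.21 × 1.06 = 0.5002
  σ(X1,X3) = 0.63 × 1.21 × 0.88 = 0.6708
  σ(X2,X3) = 0.27 × 1.06 × 0.88 = 0.2519
σ²_T = Σσ²ᵢ + 2·Σσ_ij = 3.3621 + 2 × 1.4229 = 6.2079
α = (3/2)·(1 − 3.3621/6.2079) = 0.688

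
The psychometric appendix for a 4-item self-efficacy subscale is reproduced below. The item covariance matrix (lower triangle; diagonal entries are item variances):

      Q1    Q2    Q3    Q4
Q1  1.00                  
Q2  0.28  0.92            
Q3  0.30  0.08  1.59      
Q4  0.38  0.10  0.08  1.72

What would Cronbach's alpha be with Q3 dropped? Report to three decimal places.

Remaining items: Q1, Q2, Q4 (k = 3).
ΣVar(i) = 1.00 + 0.92 + 1.72 = 3.64
total variance = 3.64 + 2 × 0.76 = 5.16
α (item deleted) = (3/2)·(1 − 3.64/5.16) = 0.442

α = 0.442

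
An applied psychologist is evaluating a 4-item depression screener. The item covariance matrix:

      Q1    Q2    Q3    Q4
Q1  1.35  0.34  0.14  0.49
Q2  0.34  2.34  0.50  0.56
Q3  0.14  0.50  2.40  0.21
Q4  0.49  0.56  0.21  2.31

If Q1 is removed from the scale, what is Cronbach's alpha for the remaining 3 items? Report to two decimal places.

Cronbach's alpha = 0.40

Remaining items: Q2, Q3, Q4 (k = 3).
Σσᵢ² = 2.34 + 2.40 + 2.31 = 7.05
σ²_total = 7.05 + 2 × 1.27 = 9.59
α (item deleted) = (3/2)·(1 − 7.05/9.59) = 0.40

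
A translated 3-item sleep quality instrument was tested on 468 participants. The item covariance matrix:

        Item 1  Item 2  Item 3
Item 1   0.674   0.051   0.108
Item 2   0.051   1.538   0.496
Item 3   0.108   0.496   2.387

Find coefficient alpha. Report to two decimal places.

Σσᵢ² = 0.674 + 1.538 + 2.387 = 4.599
Σ_{i<j} σ_ij = 0.655
σ²_T = 4.599 + 2 × 0.655 = 5.909
α = (k/(k−1))·(1 − Σσᵢ²/σ²_T) = (3/2)·(1 − 4.599/5.909) = 0.33

α = 0.33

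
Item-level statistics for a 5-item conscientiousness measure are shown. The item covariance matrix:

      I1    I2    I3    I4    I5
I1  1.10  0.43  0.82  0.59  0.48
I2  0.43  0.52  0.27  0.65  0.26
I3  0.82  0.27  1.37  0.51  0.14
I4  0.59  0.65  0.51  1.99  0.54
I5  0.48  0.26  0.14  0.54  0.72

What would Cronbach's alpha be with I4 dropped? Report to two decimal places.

Cronbach's alpha = 0.75

Remaining items: I1, I2, I3, I5 (k = 4).
ΣVar(i) = 1.10 + 0.52 + 1.37 + 0.72 = 3.71
Var(T) = 3.71 + 2 × 2.40 = 8.51
α (item deleted) = (4/3)·(1 − 3.71/8.51) = 0.75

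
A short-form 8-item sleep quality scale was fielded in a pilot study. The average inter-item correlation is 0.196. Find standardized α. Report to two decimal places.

Standardized α = k·r̄ / (1 + (k−1)·r̄) = 8 × 0.196 / (1 + 7 × 0.196)
  = 1.5680 / 2.3720 = 0.66

standardized α = 0.66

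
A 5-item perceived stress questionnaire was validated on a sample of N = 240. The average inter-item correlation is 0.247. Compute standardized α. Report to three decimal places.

Standardized α = k·r̄ / (1 + (k−1)·r̄) = 5 × 0.247 / (1 + 4 × 0.247)
  = 1.2350 / 1.9880 = 0.621

α = 0.621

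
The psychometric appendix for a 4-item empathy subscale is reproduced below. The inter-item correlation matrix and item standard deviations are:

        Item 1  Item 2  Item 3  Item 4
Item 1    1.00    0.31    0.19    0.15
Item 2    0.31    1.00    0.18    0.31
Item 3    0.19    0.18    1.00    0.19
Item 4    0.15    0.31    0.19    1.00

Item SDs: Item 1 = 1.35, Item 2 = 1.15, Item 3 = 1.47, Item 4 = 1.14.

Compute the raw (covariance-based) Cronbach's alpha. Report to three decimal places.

Σσ²ᵢ = 1.35² + 1.15² + 1.47² + 1.14² = 6.6055
Covariances σ_ij = r_ij · s_i · s_j:
  σ(Item 1,Item 2) = 0.31 × 1.35 × 1.15 = 0.4813
  σ(Item 1,Item 3) = 0.19 × 1.35 × 1.47 = 0.3771
  σ(Item 1,Item 4) = 0.15 × 1.35 × 1.14 = 0.2308
  σ(Item 2,Item 3) = 0.18 × 1.15 × 1.47 = 0.3043
  σ(Item 2,Item 4) = 0.31 × 1.15 × 1.14 = 0.4064
  σ(Item 3,Item 4) = 0.19 × 1.47 × 1.14 = 0.3184
σ²_T = Σσ²ᵢ + 2·Σσ_ij = 6.6055 + 2 × 2.1183 = 10.8421
α = (4/3)·(1 − 6.6055/10.8421) = 0.521

Cronbach's alpha = 0.521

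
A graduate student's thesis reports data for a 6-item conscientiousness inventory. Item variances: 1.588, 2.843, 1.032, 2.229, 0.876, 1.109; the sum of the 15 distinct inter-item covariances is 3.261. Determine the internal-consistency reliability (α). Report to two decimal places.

α = 0.48

Σσᵢ² = 1.588 + 2.843 + 1.032 + 2.229 + 0.876 + 1.109 = 9.677
Sum of distinct covariances = 3.261
σ²_total = Σσᵢ² + 2·Σcov = 9.677 + 2 × 3.261 = 16.199
α = (6/5)·(1 − 9.677/16.199) = 0.48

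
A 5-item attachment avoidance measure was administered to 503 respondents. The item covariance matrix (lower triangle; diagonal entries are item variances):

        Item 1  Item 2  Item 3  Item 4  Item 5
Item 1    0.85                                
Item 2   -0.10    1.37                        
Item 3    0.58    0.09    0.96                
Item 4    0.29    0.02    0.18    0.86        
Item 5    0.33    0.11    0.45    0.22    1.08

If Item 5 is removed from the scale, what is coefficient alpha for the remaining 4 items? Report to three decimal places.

coefficient alpha = 0.459

Remaining items: Item 1, Item 2, Item 3, Item 4 (k = 4).
ΣVar(i) = 0.85 + 1.37 + 0.96 + 0.86 = 4.04
σ²_total = 4.04 + 2 × 1.06 = 6.16
α (item deleted) = (4/3)·(1 − 4.04/6.16) = 0.459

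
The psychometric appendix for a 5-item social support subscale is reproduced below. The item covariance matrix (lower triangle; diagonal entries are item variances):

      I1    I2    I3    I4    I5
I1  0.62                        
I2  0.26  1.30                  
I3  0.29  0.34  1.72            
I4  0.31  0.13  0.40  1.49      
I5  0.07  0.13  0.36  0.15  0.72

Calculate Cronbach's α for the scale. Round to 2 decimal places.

ΣVar(i) = 0.62 + 1.30 + 1.72 + 1.49 + 0.72 = 5.85
Sum of off-diagonal covariances = 2.44
σ²_T = 5.85 + 2 × 2.44 = 10.73
α = (k/(k−1))·(1 − ΣVar(i)/σ²_T) = (5/4)·(1 − 5.85/10.73) = 0.57

α = 0.57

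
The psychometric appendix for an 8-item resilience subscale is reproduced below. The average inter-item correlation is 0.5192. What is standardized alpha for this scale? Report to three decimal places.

Standardized α = k·r̄ / (1 + (k−1)·r̄) = 8 × 0.5192 / (1 + 7 × 0.5192)
  = 4.1536 / 4.6344 = 0.896

α = 0.896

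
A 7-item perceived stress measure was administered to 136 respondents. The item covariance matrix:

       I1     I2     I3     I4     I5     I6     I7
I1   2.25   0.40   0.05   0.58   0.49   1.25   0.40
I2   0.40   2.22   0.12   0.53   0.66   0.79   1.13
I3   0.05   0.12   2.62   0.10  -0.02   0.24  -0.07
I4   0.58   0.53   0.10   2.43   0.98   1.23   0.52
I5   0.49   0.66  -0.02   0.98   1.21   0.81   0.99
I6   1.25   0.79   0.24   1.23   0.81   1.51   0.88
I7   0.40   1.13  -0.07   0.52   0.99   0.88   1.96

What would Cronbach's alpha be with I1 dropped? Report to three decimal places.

Remaining items: I2, I3, I4, I5, I6, I7 (k = 6).
Σσᵢ² = 2.22 + 2.62 + 2.43 + 1.21 + 1.51 + 1.96 = 11.95
σ²_T = 11.95 + 2 × 8.89 = 29.73
α (item deleted) = (6/5)·(1 − 11.95/29.73) = 0.718

α = 0.718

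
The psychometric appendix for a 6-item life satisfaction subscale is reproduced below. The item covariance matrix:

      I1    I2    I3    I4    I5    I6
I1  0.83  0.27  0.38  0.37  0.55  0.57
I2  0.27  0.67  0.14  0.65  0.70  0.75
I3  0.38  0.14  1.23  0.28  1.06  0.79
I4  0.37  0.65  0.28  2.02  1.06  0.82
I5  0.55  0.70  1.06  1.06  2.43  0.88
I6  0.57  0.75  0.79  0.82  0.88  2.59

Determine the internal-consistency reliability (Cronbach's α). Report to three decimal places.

α = 0.786

Σσ²ᵢ = 0.83 + 0.67 + 1.23 + 2.02 + 2.43 + 2.59 = 9.77
Σ_{i<j} σ_ij = 9.27
σ²_T = 9.77 + 2 × 9.27 = 28.31
α = (k/(k−1))·(1 − Σσ²ᵢ/σ²_T) = (6/5)·(1 − 9.77/28.31) = 0.786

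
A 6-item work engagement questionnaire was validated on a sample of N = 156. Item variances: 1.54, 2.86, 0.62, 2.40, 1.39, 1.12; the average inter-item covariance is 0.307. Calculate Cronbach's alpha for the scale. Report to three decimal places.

Cronbach's alpha = 0.577

sum of item variances = 1.54 + 2.86 + 0.62 + 2.40 + 1.39 + 1.12 = 9.93
Sum of the 15 distinct covariances = 15 × 0.307 = 4.605
total variance = sum of item variances + 2·Σcov = 9.93 + 2 × 4.605 = 19.140
α = (6/5)·(1 − 9.93/19.140) = 0.577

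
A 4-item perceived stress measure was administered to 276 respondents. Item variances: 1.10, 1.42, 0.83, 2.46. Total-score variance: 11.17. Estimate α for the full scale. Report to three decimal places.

ΣVar(i) = 1.10 + 1.42 + 0.83 + 2.46 = 5.81
α = (k/(k−1))·(1 − ΣVar(i)/Var(T)) = (4/3)·(1 − 5.81/11.17) = 0.640

α = 0.640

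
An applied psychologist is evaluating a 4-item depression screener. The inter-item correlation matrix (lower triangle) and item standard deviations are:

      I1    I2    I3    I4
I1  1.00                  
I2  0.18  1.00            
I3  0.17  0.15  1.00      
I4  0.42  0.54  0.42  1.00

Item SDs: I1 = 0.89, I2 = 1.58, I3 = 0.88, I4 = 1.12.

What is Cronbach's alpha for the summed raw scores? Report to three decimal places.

Σσ²ᵢ = 0.89² + 1.58² + 0.88² + 1.12² = 5.3173
Covariances σ_ij = r_ij · s_i · s_j:
  σ(I1,I2) = 0.18 × 0.89 × 1.58 = 0.2531
  σ(I1,I3) = 0.17 × 0.89 × 0.88 = 0.1331
  σ(I1,I4) = 0.42 × 0.89 × 1.12 = 0.4187
  σ(I2,I3) = 0.15 × 1.58 × 0.88 = 0.2086
  σ(I2,I4) = 0.54 × 1.58 × 1.12 = 0.9556
  σ(I3,I4) = 0.42 × 0.88 × 1.12 = 0.4140
σ²_T = Σσ²ᵢ + 2·Σσ_ij = 5.3173 + 2 × 2.3831 = 10.0835
α = (4/3)·(1 − 5.3173/10.0835) = 0.630

Cronbach's alpha = 0.630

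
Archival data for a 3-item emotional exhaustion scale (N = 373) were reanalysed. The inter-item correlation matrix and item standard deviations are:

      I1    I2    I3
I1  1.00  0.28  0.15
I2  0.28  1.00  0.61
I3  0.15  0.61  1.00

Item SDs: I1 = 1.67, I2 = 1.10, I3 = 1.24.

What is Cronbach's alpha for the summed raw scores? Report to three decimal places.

Σσ²ᵢ = 1.67² + 1.10² + 1.24² = 5.5365
Covariances σ_ij = r_ij · s_i · s_j:
  σ(I1,I2) = 0.28 × 1.67 × 1.10 = 0.5144
  σ(I1,I3) = 0.15 × 1.67 × 1.24 = 0.3106
  σ(I2,I3) = 0.61 × 1.10 × 1.24 = 0.8320
σ²_T = Σσ²ᵢ + 2·Σσ_ij = 5.5365 + 2 × 1.6570 = 8.8505
α = (3/2)·(1 − 5.5365/8.8505) = 0.562

α = 0.562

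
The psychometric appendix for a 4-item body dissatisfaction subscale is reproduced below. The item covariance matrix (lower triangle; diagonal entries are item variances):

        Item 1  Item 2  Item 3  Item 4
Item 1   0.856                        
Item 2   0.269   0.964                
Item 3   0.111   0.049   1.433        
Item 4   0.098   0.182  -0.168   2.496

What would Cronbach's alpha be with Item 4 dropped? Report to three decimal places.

Remaining items: Item 1, Item 2, Item 3 (k = 3).
Σσᵢ² = 0.856 + 0.964 + 1.433 = 3.253
σ²_T = 3.253 + 2 × 0.429 = 4.111
α (item deleted) = (3/2)·(1 − 3.253/4.111) = 0.313

α = 0.313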